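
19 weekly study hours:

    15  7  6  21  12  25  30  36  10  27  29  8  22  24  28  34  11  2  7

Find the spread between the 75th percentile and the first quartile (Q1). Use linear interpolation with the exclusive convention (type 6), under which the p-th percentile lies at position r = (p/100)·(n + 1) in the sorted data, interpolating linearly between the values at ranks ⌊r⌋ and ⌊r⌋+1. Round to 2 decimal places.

20.00

Sorted: 2, 6, 7, 7, 8, 10, 11, 12, 15, 21, 22, 24, 25, 27, 28, 29, 30, 34, 36.
n = 19.
P25: r = 5 (integer) → 8.
P75: r = 15 (integer) → 28.
Difference: 28 − 8 = 20.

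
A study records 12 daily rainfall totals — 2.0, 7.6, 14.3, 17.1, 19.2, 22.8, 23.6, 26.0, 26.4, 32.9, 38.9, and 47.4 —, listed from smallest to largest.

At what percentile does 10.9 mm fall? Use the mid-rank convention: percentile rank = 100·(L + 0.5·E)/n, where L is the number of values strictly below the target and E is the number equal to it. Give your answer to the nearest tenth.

16.7

Count below 10.9: L = 2; count equal: E = 0; n = 12.
Percentile rank = 100·(2 + 0.5·0)/12 = 100·2/12 = 16.67.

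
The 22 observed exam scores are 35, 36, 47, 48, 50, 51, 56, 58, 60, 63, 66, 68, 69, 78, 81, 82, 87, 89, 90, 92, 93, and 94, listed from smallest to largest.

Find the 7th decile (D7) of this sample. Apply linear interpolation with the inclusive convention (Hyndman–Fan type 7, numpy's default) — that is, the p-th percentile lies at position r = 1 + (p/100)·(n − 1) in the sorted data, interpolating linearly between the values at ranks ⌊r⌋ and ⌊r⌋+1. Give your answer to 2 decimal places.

81.70

n = 22.
r = 1 + (70/100)·(22 − 1) = 1 + 14.7 = 15.7.
Rank 15 is 81 and rank 16 is 82.
Interpolate: 81 + 0.7·(82 − 81) = 81 + 0.7·1 = 81.7.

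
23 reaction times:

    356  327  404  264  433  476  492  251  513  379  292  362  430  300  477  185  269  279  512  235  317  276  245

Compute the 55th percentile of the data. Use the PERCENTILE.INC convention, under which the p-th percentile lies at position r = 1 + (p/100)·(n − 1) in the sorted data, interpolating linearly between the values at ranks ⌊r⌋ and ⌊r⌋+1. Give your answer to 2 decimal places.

Sorted: 185, 235, 245, 251, 264, 269, 276, 279, 292, 300, 317, 327, 356, 362, 379, 404, 430, 433, 476, 477, 492, 512, 513.
n = 23.
r = 1 + (55/100)·(23 − 1) = 1 + 12.1 = 13.1.
Rank 13 is 356 and rank 14 is 362.
Interpolate: 356 + 0.1·(362 − 356) = 356 + 0.1·6 = 356.6.

356.60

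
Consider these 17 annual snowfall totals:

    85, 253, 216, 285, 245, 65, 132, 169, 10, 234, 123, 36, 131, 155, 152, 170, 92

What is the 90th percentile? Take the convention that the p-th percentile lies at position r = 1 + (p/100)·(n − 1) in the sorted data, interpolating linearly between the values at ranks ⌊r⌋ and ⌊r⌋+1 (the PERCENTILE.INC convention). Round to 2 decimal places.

248.20

Sorted: 10, 36, 65, 85, 92, 123, 131, 132, 152, 155, 169, 170, 216, 234, 245, 253, 285.
n = 17.
r = 1 + (90/100)·(17 − 1) = 1 + 14.4 = 15.4.
Rank 15 is 245 and rank 16 is 253.
Interpolate: 245 + 0.4·(253 − 245) = 245 + 0.4·8 = 248.2.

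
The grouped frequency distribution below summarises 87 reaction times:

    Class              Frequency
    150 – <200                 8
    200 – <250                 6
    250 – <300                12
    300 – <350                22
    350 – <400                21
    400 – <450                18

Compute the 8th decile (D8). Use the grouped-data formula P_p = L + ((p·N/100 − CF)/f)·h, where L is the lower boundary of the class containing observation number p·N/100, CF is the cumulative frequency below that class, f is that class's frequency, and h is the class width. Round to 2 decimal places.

401.67

N = 87; target position k = 80/100 · 87 = 69.6.
Cumulative frequencies: 8, 14, 26, 48, 69, 87.
Observation 69.6 falls in the class 400 – <450.
L = 400, CF = 69, f = 18, h = 50.
P80 = 400 + ((69.6 − 69)/18)·50 = 400 + 1.66667 = 401.667.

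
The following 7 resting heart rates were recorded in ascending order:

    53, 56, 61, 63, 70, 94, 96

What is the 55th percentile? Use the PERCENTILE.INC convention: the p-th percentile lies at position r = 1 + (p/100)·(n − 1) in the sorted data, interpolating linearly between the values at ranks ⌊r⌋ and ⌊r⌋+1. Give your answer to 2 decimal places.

65.10

n = 7.
r = 1 + (55/100)·(7 − 1) = 1 + 3.3 = 4.3.
Rank 4 is 63 and rank 5 is 70.
Interpolate: 63 + 0.3·(70 − 63) = 63 + 0.3·7 = 65.1.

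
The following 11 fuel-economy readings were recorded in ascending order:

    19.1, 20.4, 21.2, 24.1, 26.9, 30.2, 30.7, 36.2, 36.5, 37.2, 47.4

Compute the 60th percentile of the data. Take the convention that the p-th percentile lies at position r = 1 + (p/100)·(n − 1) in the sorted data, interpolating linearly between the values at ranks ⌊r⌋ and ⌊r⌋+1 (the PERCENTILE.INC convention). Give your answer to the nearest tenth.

30.7

n = 11.
r = 1 + (60/100)·(11 − 1) = 1 + 6 = 7.
r is an integer, so P60 is the value at rank 7: 30.7.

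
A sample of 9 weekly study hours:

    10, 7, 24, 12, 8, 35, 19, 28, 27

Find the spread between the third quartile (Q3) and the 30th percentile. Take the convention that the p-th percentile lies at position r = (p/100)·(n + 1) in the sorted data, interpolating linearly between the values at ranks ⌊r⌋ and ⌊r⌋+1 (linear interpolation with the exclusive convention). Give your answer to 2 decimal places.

Sorted: 7, 8, 10, 12, 19, 24, 27, 28, 35.
n = 9.
P30: r = 3 (integer) → 10.
P75: r = 7.5; ranks 7–8 are 27, 28; interpolating gives 27.5.
Difference: 27.5 − 10 = 17.5.

17.50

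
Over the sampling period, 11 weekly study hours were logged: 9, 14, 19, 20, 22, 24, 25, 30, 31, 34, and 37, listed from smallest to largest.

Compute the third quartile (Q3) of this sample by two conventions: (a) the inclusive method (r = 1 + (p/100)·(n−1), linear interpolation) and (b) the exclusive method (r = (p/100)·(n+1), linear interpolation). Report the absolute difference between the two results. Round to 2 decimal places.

n = 11.
(a) r = 8.5; between ranks 8 (30) and 9 (31): 30.5.
(b) r = 9 → value at rank 9 = 31.
|30.5 − 31| = 0.5.

0.50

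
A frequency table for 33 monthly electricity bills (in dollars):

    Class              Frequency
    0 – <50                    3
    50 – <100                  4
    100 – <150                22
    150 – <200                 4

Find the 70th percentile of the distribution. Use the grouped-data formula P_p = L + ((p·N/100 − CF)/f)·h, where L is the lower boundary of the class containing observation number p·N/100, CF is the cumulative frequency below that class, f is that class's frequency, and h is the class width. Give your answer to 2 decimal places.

N = 33; target position k = 70/100 · 33 = 23.1.
Cumulative frequencies: 3, 7, 29, 33.
Observation 23.1 falls in the class 100 – <150.
L = 100, CF = 7, f = 22, h = 50.
P70 = 100 + ((23.1 − 7)/22)·50 = 100 + 36.5909 = 136.591.

136.59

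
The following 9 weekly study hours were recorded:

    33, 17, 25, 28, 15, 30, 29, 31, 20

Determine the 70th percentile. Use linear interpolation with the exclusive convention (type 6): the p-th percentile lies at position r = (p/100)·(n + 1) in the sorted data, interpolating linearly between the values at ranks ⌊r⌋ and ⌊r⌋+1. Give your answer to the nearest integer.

Sorted: 15, 17, 20, 25, 28, 29, 30, 31, 33.
n = 9.
r = (70/100)·(9 + 1) = 7.
r is an integer, so P70 is the value at rank 7: 30.

30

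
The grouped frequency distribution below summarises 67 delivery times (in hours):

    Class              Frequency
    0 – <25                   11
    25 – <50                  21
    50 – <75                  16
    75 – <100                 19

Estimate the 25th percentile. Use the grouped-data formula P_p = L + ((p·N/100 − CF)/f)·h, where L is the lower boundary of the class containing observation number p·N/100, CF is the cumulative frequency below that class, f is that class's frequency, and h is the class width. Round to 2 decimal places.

31.85

N = 67; target position k = 25/100 · 67 = 16.75.
Cumulative frequencies: 11, 32, 48, 67.
Observation 16.75 falls in the class 25 – <50.
L = 25, CF = 11, f = 21, h = 25.
P25 = 25 + ((16.75 − 11)/21)·25 = 25 + 6.84524 = 31.8452.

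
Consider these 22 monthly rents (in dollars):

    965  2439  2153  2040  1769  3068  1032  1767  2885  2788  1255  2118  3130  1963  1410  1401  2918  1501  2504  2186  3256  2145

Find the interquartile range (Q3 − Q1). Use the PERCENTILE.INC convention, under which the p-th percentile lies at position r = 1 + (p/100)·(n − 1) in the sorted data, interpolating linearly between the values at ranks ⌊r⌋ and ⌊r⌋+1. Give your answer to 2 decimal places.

1149.50

Sorted: 965, 1032, 1255, 1401, 1410, 1501, 1767, 1769, 1963, 2040, 2118, 2145, 2153, 2186, 2439, 2504, 2788, 2885, 2918, 3068, 3130, 3256.
n = 22.
P25: r = 6.25; ranks 6–7 are 1501, 1767; interpolating gives 1567.5.
P75: r = 16.75; ranks 16–17 are 2504, 2788; interpolating gives 2717.
Difference: 2717 − 1567.5 = 1149.5.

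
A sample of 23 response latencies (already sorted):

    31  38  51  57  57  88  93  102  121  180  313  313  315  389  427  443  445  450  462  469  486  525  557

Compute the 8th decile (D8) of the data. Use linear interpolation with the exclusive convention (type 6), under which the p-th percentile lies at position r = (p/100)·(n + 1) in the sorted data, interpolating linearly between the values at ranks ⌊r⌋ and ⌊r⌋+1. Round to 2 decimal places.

463.40

n = 23.
r = (80/100)·(23 + 1) = 19.2.
Rank 19 is 462 and rank 20 is 469.
Interpolate: 462 + 0.2·(469 − 462) = 462 + 0.2·7 = 463.4.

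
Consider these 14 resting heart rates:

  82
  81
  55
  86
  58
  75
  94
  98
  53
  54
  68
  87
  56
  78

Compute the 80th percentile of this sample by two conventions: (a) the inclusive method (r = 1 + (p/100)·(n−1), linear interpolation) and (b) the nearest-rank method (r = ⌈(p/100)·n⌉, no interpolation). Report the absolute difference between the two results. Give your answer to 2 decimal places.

Sorted: 53, 54, 55, 56, 58, 68, 75, 78, 81, 82, 86, 87, 94, 98.
n = 14.
(a) r = 11.4; between ranks 11 (86) and 12 (87): 86.4.
(b) the nearest-rank method: rank 12 → 87.
|86.4 − 87| = 0.6.

0.60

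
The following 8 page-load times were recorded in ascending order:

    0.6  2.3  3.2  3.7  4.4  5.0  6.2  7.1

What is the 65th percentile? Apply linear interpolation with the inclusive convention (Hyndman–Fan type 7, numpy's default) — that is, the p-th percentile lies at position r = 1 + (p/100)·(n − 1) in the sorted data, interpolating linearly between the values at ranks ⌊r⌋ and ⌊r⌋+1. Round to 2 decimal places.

n = 8.
r = 1 + (65/100)·(8 − 1) = 1 + 4.55 = 5.55.
Rank 5 is 4.4 and rank 6 is 5.0.
Interpolate: 4.4 + 0.55·(5.0 − 4.4) = 4.4 + 0.55·0.6 = 4.73.

4.73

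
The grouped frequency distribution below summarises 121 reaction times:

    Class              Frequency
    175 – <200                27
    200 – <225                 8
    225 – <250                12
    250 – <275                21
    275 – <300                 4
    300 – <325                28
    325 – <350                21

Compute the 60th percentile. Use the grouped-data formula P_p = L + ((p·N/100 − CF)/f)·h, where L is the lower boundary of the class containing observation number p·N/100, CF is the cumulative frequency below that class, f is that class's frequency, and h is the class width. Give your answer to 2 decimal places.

300.54

N = 121; target position k = 60/100 · 121 = 72.6.
Cumulative frequencies: 27, 35, 47, 68, 72, 100, 121.
Observation 72.6 falls in the class 300 – <325.
L = 300, CF = 72, f = 28, h = 25.
P60 = 300 + ((72.6 − 72)/28)·25 = 300 + 0.535714 = 300.536.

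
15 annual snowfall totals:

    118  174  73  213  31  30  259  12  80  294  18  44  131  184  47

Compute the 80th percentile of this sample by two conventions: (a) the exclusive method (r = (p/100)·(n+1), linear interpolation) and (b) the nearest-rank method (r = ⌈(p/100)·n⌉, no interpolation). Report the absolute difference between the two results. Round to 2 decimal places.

23.20

Sorted: 12, 18, 30, 31, 44, 47, 73, 80, 118, 131, 174, 184, 213, 259, 294.
n = 15.
(a) r = 12.8; between ranks 12 (184) and 13 (213): 207.2.
(b) the nearest-rank method: rank 12 → 184.
|207.2 − 184| = 23.2.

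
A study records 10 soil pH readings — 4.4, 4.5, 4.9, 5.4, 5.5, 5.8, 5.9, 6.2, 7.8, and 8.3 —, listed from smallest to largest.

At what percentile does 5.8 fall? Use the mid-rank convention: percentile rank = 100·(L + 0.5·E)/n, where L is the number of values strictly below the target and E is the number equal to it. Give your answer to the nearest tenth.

Count below 5.8: L = 5; count equal: E = 1; n = 10.
Percentile rank = 100·(5 + 0.5·1)/10 = 100·5.5/10 = 55.

55.0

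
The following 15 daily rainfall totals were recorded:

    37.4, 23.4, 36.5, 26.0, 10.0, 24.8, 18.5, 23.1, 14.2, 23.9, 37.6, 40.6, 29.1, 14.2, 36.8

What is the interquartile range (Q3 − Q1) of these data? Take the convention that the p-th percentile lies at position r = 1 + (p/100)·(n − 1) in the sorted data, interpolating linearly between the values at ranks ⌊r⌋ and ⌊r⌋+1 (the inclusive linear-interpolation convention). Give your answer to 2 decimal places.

Sorted: 10.0, 14.2, 14.2, 18.5, 23.1, 23.4, 23.9, 24.8, 26.0, 29.1, 36.5, 36.8, 37.4, 37.6, 40.6.
n = 15.
P25: r = 4.5; ranks 4–5 are 18.5, 23.1; interpolating gives 20.8.
P75: r = 11.5; ranks 11–12 are 36.5, 36.8; interpolating gives 36.65.
Difference: 36.65 − 20.8 = 15.85.

15.85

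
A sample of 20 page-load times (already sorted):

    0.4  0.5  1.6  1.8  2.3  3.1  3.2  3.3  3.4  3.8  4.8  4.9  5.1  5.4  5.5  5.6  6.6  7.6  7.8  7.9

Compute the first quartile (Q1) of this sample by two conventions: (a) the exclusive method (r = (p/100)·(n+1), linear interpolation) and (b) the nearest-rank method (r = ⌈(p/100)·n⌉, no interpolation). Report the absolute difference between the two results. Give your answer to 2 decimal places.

0.20

n = 20.
(a) r = 5.25; between ranks 5 (2.3) and 6 (3.1): 2.5.
(b) the nearest-rank method: rank 5 → 2.3.
|2.5 − 2.3| = 0.2.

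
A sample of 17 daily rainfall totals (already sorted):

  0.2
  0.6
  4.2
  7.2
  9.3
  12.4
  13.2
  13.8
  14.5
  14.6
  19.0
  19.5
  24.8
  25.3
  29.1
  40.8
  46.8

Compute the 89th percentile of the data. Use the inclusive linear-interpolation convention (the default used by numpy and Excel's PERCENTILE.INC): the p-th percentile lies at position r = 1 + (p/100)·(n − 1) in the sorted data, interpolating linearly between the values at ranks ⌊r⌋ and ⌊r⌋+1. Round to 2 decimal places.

n = 17.
r = 1 + (89/100)·(17 − 1) = 1 + 14.24 = 15.24.
Rank 15 is 29.1 and rank 16 is 40.8.
Interpolate: 29.1 + 0.24·(40.8 − 29.1) = 29.1 + 0.24·11.7 = 31.908.

31.91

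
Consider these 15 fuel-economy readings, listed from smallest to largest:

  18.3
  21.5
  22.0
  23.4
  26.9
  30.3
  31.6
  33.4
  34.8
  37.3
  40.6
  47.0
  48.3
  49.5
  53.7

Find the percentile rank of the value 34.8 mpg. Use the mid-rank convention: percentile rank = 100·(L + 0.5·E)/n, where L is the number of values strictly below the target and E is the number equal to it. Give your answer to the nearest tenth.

Count below 34.8: L = 8; count equal: E = 1; n = 15.
Percentile rank = 100·(8 + 0.5·1)/15 = 100·8.5/15 = 56.67.

56.7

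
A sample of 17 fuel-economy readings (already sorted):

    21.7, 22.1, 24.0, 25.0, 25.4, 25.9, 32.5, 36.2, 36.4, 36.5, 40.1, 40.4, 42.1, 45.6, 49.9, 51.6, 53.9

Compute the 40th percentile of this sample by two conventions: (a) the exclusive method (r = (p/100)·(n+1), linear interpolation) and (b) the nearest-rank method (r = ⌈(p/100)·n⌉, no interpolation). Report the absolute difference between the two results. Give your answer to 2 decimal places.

n = 17.
(a) r = 7.2; between ranks 7 (32.5) and 8 (36.2): 33.24.
(b) the nearest-rank method: rank 7 → 32.5.
|33.24 − 32.5| = 0.74.

0.74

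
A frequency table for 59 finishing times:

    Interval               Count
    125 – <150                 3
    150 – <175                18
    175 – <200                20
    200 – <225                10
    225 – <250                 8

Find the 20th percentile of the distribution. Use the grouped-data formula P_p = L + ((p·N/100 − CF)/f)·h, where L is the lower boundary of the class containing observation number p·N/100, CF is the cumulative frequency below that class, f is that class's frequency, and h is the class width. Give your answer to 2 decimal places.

N = 59; target position k = 20/100 · 59 = 11.8.
Cumulative frequencies: 3, 21, 41, 51, 59.
Observation 11.8 falls in the class 150 – <175.
L = 150, CF = 3, f = 18, h = 25.
P20 = 150 + ((11.8 − 3)/18)·25 = 150 + 12.2222 = 162.222.

162.22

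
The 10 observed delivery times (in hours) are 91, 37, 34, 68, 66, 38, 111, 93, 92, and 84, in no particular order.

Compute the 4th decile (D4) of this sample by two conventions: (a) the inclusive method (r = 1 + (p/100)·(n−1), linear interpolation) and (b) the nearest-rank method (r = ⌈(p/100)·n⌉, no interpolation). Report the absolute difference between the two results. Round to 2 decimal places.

1.20

Sorted: 34, 37, 38, 66, 68, 84, 91, 92, 93, 111.
n = 10.
(a) r = 4.6; between ranks 4 (66) and 5 (68): 67.2.
(b) the nearest-rank method: rank 4 → 66.
|67.2 − 66| = 1.2.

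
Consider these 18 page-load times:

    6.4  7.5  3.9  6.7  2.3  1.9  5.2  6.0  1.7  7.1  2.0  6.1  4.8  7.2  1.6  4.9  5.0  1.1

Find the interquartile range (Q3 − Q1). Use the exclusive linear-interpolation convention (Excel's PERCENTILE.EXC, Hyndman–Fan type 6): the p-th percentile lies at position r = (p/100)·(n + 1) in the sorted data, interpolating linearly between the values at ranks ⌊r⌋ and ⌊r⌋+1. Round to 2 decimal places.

4.50

Sorted: 1.1, 1.6, 1.7, 1.9, 2.0, 2.3, 3.9, 4.8, 4.9, 5.0, 5.2, 6.0, 6.1, 6.4, 6.7, 7.1, 7.2, 7.5.
n = 18.
P25: r = 4.75; ranks 4–5 are 1.9, 2.0; interpolating gives 1.975.
P75: r = 14.25; ranks 14–15 are 6.4, 6.7; interpolating gives 6.475.
Difference: 6.475 − 1.975 = 4.5.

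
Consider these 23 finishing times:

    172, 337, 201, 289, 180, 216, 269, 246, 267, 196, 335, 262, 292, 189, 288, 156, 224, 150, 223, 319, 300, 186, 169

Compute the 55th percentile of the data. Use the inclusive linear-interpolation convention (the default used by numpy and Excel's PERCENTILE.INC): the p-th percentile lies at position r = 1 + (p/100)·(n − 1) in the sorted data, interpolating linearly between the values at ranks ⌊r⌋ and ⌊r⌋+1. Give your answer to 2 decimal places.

Sorted: 150, 156, 169, 172, 180, 186, 189, 196, 201, 216, 223, 224, 246, 262, 267, 269, 288, 289, 292, 300, 319, 335, 337.
n = 23.
r = 1 + (55/100)·(23 − 1) = 1 + 12.1 = 13.1.
Rank 13 is 246 and rank 14 is 262.
Interpolate: 246 + 0.1·(262 − 246) = 246 + 0.1·16 = 247.6.

247.60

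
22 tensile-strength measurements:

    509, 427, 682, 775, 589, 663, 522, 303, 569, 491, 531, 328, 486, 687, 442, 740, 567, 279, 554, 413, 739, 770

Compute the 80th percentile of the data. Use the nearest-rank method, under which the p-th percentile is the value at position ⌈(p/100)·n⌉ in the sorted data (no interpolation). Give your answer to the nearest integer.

Sorted: 279, 303, 328, 413, 427, 442, 486, 491, 509, 522, 531, 554, 567, 569, 589, 663, 682, 687, 739, 740, 770, 775.
n = 22.
Position = ⌈80/100 · 22⌉ = ⌈17.6⌉ = 18.
The value at rank 18 is 687.

687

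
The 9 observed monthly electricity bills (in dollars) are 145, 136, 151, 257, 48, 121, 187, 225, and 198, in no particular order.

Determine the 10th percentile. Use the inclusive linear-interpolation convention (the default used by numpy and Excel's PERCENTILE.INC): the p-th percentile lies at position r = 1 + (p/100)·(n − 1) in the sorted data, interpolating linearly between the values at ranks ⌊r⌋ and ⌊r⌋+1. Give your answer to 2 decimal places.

106.40

Sorted: 48, 121, 136, 145, 151, 187, 198, 225, 257.
n = 9.
r = 1 + (10/100)·(9 − 1) = 1 + 0.8 = 1.8.
Rank 1 is 48 and rank 2 is 121.
Interpolate: 48 + 0.8·(121 − 48) = 48 + 0.8·73 = 106.4.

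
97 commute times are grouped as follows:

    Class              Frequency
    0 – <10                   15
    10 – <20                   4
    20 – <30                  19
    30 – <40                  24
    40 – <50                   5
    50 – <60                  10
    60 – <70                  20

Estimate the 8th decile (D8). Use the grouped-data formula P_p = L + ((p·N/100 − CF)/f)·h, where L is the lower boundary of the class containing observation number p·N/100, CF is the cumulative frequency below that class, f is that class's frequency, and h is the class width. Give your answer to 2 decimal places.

60.30

N = 97; target position k = 80/100 · 97 = 77.6.
Cumulative frequencies: 15, 19, 38, 62, 67, 77, 97.
Observation 77.6 falls in the class 60 – <70.
L = 60, CF = 77, f = 20, h = 10.
P80 = 60 + ((77.6 − 77)/20)·10 = 60 + 0.3 = 60.3.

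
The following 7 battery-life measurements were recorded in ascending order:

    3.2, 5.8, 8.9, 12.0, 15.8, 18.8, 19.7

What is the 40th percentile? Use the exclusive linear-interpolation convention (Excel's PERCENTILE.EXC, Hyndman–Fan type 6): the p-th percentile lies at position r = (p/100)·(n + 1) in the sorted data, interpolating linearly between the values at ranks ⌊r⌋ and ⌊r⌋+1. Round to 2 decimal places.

9.52

n = 7.
r = (40/100)·(7 + 1) = 3.2.
Rank 3 is 8.9 and rank 4 is 12.0.
Interpolate: 8.9 + 0.2·(12.0 − 8.9) = 8.9 + 0.2·3.1 = 9.52.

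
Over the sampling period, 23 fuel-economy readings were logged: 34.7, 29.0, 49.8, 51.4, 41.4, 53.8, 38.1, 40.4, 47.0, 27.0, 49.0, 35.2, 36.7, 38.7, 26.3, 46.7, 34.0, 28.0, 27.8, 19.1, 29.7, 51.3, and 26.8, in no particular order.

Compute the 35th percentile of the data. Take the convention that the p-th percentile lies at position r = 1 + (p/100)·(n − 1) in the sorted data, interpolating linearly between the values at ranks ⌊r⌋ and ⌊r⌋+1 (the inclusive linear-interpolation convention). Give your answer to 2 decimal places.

Sorted: 19.1, 26.3, 26.8, 27.0, 27.8, 28.0, 29.0, 29.7, 34.0, 34.7, 35.2, 36.7, 38.1, 38.7, 40.4, 41.4, 46.7, 47.0, 49.0, 49.8, 51.3, 51.4, 53.8.
n = 23.
r = 1 + (35/100)·(23 − 1) = 1 + 7.7 = 8.7.
Rank 8 is 29.7 and rank 9 is 34.0.
Interpolate: 29.7 + 0.7·(34.0 − 29.7) = 29.7 + 0.7·4.3 = 32.71.

32.71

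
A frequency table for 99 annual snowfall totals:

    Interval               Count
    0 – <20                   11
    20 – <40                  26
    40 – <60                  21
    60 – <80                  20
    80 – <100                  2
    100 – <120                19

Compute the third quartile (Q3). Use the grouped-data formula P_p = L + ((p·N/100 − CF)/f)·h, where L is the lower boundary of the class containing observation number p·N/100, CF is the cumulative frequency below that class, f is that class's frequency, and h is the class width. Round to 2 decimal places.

N = 99; target position k = 75/100 · 99 = 74.25.
Cumulative frequencies: 11, 37, 58, 78, 80, 99.
Observation 74.25 falls in the class 60 – <80.
L = 60, CF = 58, f = 20, h = 20.
P75 = 60 + ((74.25 − 58)/20)·20 = 60 + 16.25 = 76.25.

76.25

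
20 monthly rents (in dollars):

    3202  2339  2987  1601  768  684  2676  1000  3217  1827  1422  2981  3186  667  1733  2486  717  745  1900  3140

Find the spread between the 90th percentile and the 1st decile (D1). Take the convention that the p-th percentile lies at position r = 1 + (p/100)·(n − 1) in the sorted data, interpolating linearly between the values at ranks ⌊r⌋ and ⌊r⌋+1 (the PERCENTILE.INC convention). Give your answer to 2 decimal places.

Sorted: 667, 684, 717, 745, 768, 1000, 1422, 1601, 1733, 1827, 1900, 2339, 2486, 2676, 2981, 2987, 3140, 3186, 3202, 3217.
n = 20.
P10: r = 2.9; ranks 2–3 are 684, 717; interpolating gives 713.7.
P90: r = 18.1; ranks 18–19 are 3186, 3202; interpolating gives 3187.6.
Difference: 3187.6 − 713.7 = 2473.9.

2473.90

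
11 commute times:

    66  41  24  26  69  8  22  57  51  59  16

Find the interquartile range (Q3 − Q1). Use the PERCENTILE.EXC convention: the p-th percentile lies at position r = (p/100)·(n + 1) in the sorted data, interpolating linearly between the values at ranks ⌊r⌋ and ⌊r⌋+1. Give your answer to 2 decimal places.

37.00

Sorted: 8, 16, 22, 24, 26, 41, 51, 57, 59, 66, 69.
n = 11.
P25: r = 3 (integer) → 22.
P75: r = 9 (integer) → 59.
Difference: 59 − 22 = 37.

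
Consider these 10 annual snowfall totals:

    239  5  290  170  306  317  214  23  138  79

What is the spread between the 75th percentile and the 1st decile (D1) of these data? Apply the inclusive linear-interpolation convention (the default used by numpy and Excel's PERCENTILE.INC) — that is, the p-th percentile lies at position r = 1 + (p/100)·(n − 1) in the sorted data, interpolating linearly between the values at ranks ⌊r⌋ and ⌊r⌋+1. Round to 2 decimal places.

256.05

Sorted: 5, 23, 79, 138, 170, 214, 239, 290, 306, 317.
n = 10.
P10: r = 1.9; ranks 1–2 are 5, 23; interpolating gives 21.2.
P75: r = 7.75; ranks 7–8 are 239, 290; interpolating gives 277.25.
Difference: 277.25 − 21.2 = 256.05.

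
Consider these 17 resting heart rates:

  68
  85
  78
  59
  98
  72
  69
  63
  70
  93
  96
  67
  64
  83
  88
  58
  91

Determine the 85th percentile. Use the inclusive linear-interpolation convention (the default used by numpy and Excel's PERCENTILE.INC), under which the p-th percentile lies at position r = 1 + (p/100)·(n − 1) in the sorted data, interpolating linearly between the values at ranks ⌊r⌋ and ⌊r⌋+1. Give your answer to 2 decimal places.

Sorted: 58, 59, 63, 64, 67, 68, 69, 70, 72, 78, 83, 85, 88, 91, 93, 96, 98.
n = 17.
r = 1 + (85/100)·(17 − 1) = 1 + 13.6 = 14.6.
Rank 14 is 91 and rank 15 is 93.
Interpolate: 91 + 0.6·(93 − 91) = 91 + 0.6·2 = 92.2.

92.20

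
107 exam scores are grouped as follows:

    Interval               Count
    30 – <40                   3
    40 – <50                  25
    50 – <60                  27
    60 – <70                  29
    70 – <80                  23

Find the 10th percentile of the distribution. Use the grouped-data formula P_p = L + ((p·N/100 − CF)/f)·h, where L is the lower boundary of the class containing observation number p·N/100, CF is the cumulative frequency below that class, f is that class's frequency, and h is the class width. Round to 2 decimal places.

N = 107; target position k = 10/100 · 107 = 10.7.
Cumulative frequencies: 3, 28, 55, 84, 107.
Observation 10.7 falls in the class 40 – <50.
L = 40, CF = 3, f = 25, h = 10.
P10 = 40 + ((10.7 − 3)/25)·10 = 40 + 3.08 = 43.08.

43.08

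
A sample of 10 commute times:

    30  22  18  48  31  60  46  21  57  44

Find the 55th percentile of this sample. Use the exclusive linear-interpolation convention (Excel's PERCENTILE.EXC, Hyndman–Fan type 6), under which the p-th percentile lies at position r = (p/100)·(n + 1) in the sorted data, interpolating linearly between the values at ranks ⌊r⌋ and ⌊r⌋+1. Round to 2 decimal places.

Sorted: 18, 21, 22, 30, 31, 44, 46, 48, 57, 60.
n = 10.
r = (55/100)·(10 + 1) = 6.05.
Rank 6 is 44 and rank 7 is 46.
Interpolate: 44 + 0.05·(46 − 44) = 44 + 0.05·2 = 44.1.

44.10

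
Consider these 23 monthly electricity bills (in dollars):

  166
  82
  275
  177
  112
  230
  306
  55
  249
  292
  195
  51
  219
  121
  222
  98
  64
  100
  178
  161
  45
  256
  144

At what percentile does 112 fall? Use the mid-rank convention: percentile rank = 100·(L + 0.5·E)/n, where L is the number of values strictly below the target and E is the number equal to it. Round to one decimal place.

32.6

Sorted: 45, 51, 55, 64, 82, 98, 100, 112, 121, 144, 161, 166, 177, 178, 195, 219, 222, 230, 249, 256, 275, 292, 306.
Count below 112: L = 7; count equal: E = 1; n = 23.
Percentile rank = 100·(7 + 0.5·1)/23 = 100·7.5/23 = 32.61.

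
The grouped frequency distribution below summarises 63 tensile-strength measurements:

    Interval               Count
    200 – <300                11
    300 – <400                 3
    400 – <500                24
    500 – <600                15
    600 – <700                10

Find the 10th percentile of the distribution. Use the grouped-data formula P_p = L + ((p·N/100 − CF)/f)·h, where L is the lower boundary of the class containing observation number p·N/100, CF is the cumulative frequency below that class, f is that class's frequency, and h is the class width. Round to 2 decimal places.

N = 63; target position k = 10/100 · 63 = 6.3.
Cumulative frequencies: 11, 14, 38, 53, 63.
Observation 6.3 falls in the class 200 – <300.
L = 200, CF = 0, f = 11, h = 100.
P10 = 200 + ((6.3 − 0)/11)·100 = 200 + 57.2727 = 257.273.

257.27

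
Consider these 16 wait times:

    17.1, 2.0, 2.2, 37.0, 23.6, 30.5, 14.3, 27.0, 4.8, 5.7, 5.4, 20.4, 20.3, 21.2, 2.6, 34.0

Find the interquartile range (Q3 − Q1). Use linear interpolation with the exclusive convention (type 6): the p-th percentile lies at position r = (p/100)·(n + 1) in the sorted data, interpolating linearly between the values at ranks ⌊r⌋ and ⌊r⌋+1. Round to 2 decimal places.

21.20

Sorted: 2.0, 2.2, 2.6, 4.8, 5.4, 5.7, 14.3, 17.1, 20.3, 20.4, 21.2, 23.6, 27.0, 30.5, 34.0, 37.0.
n = 16.
P25: r = 4.25; ranks 4–5 are 4.8, 5.4; interpolating gives 4.95.
P75: r = 12.75; ranks 12–13 are 23.6, 27.0; interpolating gives 26.15.
Difference: 26.15 − 4.95 = 21.2.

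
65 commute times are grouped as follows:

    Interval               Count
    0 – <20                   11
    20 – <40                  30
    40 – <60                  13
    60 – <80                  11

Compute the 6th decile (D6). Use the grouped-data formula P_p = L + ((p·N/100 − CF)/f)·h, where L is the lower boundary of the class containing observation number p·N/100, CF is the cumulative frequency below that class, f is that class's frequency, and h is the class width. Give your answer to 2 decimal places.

N = 65; target position k = 60/100 · 65 = 39.
Cumulative frequencies: 11, 41, 54, 65.
Observation 39 falls in the class 20 – <40.
L = 20, CF = 11, f = 30, h = 20.
P60 = 20 + ((39 − 11)/30)·20 = 20 + 18.6667 = 38.6667.

38.67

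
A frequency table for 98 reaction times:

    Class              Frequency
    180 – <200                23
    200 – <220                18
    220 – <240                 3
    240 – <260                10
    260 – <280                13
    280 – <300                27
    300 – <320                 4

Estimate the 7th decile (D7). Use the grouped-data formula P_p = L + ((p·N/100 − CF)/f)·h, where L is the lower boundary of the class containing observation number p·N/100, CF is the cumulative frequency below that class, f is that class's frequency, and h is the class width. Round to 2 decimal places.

281.19

N = 98; target position k = 70/100 · 98 = 68.6.
Cumulative frequencies: 23, 41, 44, 54, 67, 94, 98.
Observation 68.6 falls in the class 280 – <300.
L = 280, CF = 67, f = 27, h = 20.
P70 = 280 + ((68.6 − 67)/27)·20 = 280 + 1.18519 = 281.185.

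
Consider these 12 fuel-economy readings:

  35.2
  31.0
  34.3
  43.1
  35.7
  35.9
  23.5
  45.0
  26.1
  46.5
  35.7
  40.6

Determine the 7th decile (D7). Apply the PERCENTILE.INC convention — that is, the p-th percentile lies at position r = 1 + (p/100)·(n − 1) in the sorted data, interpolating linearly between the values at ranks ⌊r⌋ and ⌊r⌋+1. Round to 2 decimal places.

39.19

Sorted: 23.5, 26.1, 31.0, 34.3, 35.2, 35.7, 35.7, 35.9, 40.6, 43.1, 45.0, 46.5.
n = 12.
r = 1 + (70/100)·(12 − 1) = 1 + 7.7 = 8.7.
Rank 8 is 35.9 and rank 9 is 40.6.
Interpolate: 35.9 + 0.7·(40.6 − 35.9) = 35.9 + 0.7·4.7 = 39.19.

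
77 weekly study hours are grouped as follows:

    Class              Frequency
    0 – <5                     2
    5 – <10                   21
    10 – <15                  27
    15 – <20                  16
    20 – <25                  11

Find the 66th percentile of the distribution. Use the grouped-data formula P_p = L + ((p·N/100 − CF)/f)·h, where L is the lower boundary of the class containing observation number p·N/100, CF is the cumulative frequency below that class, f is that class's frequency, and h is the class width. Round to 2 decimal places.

15.26

N = 77; target position k = 66/100 · 77 = 50.82.
Cumulative frequencies: 2, 23, 50, 66, 77.
Observation 50.82 falls in the class 15 – <20.
L = 15, CF = 50, f = 16, h = 5.
P66 = 15 + ((50.82 − 50)/16)·5 = 15 + 0.25625 = 15.2562.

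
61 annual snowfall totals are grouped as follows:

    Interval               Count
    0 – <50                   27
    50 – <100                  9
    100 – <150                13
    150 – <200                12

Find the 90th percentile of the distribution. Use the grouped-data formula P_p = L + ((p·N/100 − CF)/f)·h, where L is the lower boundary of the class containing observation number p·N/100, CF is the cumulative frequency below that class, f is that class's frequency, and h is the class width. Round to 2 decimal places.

174.58

N = 61; target position k = 90/100 · 61 = 54.9.
Cumulative frequencies: 27, 36, 49, 61.
Observation 54.9 falls in the class 150 – <200.
L = 150, CF = 49, f = 12, h = 50.
P90 = 150 + ((54.9 − 49)/12)·50 = 150 + 24.5833 = 174.583.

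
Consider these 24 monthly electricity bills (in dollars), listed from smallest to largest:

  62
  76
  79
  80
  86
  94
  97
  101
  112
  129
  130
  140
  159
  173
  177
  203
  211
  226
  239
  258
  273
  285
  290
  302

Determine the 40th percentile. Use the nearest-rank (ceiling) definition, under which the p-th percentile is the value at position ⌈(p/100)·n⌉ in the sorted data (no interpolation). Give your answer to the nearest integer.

n = 24.
Position = ⌈40/100 · 24⌉ = ⌈9.6⌉ = 10.
The value at rank 10 is 129.

129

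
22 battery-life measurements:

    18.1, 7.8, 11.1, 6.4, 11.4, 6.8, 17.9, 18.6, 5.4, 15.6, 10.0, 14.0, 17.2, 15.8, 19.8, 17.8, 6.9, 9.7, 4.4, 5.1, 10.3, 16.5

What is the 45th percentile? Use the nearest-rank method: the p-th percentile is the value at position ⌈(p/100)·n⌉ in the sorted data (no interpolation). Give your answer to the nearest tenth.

Sorted: 4.4, 5.1, 5.4, 6.4, 6.8, 6.9, 7.8, 9.7, 10.0, 10.3, 11.1, 11.4, 14.0, 15.6, 15.8, 16.5, 17.2, 17.8, 17.9, 18.1, 18.6, 19.8.
n = 22.
Position = ⌈45/100 · 22⌉ = ⌈9.9⌉ = 10.
The value at rank 10 is 10.3.

10.3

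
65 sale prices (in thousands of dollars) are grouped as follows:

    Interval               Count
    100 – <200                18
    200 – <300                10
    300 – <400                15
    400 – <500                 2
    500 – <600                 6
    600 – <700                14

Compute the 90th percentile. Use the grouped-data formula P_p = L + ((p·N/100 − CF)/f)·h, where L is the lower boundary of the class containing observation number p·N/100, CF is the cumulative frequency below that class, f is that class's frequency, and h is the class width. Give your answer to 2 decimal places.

653.57

N = 65; target position k = 90/100 · 65 = 58.5.
Cumulative frequencies: 18, 28, 43, 45, 51, 65.
Observation 58.5 falls in the class 600 – <700.
L = 600, CF = 51, f = 14, h = 100.
P90 = 600 + ((58.5 − 51)/14)·100 = 600 + 53.5714 = 653.571.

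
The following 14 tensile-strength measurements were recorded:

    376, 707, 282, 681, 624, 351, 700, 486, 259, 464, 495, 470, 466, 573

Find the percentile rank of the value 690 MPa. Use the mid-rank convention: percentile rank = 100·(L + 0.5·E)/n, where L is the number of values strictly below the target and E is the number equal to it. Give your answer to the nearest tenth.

Sorted: 259, 282, 351, 376, 464, 466, 470, 486, 495, 573, 624, 681, 700, 707.
Count below 690: L = 12; count equal: E = 0; n = 14.
Percentile rank = 100·(12 + 0.5·0)/14 = 100·12/14 = 85.71.

85.7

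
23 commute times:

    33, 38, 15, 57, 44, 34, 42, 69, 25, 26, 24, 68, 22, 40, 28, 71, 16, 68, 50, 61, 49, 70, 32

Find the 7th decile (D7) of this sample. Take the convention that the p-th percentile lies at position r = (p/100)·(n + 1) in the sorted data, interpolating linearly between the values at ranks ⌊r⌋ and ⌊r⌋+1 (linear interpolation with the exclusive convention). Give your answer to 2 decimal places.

55.60

Sorted: 15, 16, 22, 24, 25, 26, 28, 32, 33, 34, 38, 40, 42, 44, 49, 50, 57, 61, 68, 68, 69, 70, 71.
n = 23.
r = (70/100)·(23 + 1) = 16.8.
Rank 16 is 50 and rank 17 is 57.
Interpolate: 50 + 0.8·(57 − 50) = 50 + 0.8·7 = 55.6.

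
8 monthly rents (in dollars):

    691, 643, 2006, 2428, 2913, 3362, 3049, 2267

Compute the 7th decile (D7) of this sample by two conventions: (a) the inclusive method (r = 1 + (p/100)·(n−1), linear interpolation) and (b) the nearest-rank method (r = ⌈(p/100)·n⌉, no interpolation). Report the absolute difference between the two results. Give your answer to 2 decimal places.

48.50

Sorted: 643, 691, 2006, 2267, 2428, 2913, 3049, 3362.
n = 8.
(a) r = 5.9; between ranks 5 (2428) and 6 (2913): 2864.5.
(b) the nearest-rank method: rank 6 → 2913.
|2864.5 − 2913| = 48.5.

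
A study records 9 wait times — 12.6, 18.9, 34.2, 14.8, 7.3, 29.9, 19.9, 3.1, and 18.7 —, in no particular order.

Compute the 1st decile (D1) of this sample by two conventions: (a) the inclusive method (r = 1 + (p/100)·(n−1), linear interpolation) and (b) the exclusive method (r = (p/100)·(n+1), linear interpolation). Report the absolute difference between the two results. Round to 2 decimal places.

3.36

Sorted: 3.1, 7.3, 12.6, 14.8, 18.7, 18.9, 19.9, 29.9, 34.2.
n = 9.
(a) r = 1.8; between ranks 1 (3.1) and 2 (7.3): 6.46.
(b) r = 1 → value at rank 1 = 3.1.
|6.46 − 3.1| = 3.36.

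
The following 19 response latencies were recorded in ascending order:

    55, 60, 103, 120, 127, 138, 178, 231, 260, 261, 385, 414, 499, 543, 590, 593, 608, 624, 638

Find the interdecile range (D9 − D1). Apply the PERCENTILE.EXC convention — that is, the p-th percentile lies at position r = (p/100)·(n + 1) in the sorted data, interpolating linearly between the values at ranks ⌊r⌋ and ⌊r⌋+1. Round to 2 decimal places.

n = 19.
P10: r = 2 (integer) → 60.
P90: r = 18 (integer) → 624.
Difference: 624 − 60 = 564.

564.00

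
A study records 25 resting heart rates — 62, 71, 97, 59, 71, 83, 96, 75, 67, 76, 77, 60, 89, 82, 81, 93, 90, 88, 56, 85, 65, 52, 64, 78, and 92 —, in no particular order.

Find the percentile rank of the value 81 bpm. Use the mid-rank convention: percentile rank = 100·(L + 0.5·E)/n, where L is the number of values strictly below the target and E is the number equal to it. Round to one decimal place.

Sorted: 52, 56, 59, 60, 62, 64, 65, 67, 71, 71, 75, 76, 77, 78, 81, 82, 83, 85, 88, 89, 90, 92, 93, 96, 97.
Count below 81: L = 14; count equal: E = 1; n = 25.
Percentile rank = 100·(14 + 0.5·1)/25 = 100·14.5/25 = 58.

58.0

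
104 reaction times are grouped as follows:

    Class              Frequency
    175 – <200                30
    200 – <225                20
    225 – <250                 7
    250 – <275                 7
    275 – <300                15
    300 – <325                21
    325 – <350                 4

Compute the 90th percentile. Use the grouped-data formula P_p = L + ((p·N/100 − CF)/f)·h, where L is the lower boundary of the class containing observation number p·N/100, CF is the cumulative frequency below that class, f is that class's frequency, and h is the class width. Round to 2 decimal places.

N = 104; target position k = 90/100 · 104 = 93.6.
Cumulative frequencies: 30, 50, 57, 64, 79, 100, 104.
Observation 93.6 falls in the class 300 – <325.
L = 300, CF = 79, f = 21, h = 25.
P90 = 300 + ((93.6 − 79)/21)·25 = 300 + 17.381 = 317.381.

317.38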